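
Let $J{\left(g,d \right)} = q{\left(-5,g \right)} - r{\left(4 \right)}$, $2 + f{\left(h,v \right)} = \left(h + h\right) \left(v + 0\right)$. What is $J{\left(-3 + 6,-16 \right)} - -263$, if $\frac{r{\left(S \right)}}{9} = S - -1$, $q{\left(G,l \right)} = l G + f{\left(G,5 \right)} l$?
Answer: $47$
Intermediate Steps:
$f{\left(h,v \right)} = -2 + 2 h v$ ($f{\left(h,v \right)} = -2 + \left(h + h\right) \left(v + 0\right) = -2 + 2 h v$)
$q{\left(G,l \right)} = G l + l \left(-2 + 10 G\right)$ ($q{\left(G,l \right)} = l G + \left(-2 + 2 G 5\right) l = G l + \left(-2 + 10 G\right) l = G l + l \left(-2 + 10 G\right)$)
$r{\left(S \right)} = 9 + 9 S$ ($r{\left(S \right)} = 9 \left(S - -1\right) = 9 \left(S + 1\right) = 9 \left(1 + S\right) = 9 + 9 S$)
$J{\left(g,d \right)} = -45 - 57 g$ ($J{\left(g,d \right)} = g \left(-2 + 11 \left(-5\right)\right) - \left(9 + 9 \cdot 4\right) = g \left(-2 - 55\right) - \left(9 + 36\right) = g \left(-57\right) - 45 = - 57 g - 45 = -45 - 57 g$)
$J{\left(-3 + 6,-16 \right)} - -263 = \left(-45 - 57 \left(-3 + 6\right)\right) - -263 = \left(-45 - 171\right) + 263 = -216 + 263 = 47$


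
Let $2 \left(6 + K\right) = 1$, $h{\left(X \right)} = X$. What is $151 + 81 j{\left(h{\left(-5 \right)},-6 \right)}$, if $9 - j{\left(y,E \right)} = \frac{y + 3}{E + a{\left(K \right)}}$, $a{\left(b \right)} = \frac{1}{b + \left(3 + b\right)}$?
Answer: $\frac{41824}{49} \approx 853.55$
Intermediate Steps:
$K = - \frac{11}{2}$ ($K = -6 + \frac{1}{2} \cdot 1 = -6 + \frac{1}{2} = - \frac{11}{2} \approx -5.5$)
$a{\left(b \right)} = \frac{1}{3 + 2 b}$
$j{\left(y,E \right)} = 9 - \frac{3 + y}{- \frac{1}{8} + E}$ ($j{\left(y,E \right)} = 9 - \frac{y + 3}{E + \frac{1}{3 + 2 \left(- \frac{11}{2}\right)}} = 9 - \frac{3 + y}{E + \frac{1}{3 - 11}} = 9 - \frac{3 + y}{E + \frac{1}{-8}} = 9 - \frac{3 + y}{E - \frac{1}{8}} = 9 - \frac{3 + y}{- \frac{1}{8} + E}$)
$151 + 81 j{\left(h{\left(-5 \right)},-6 \right)} = 151 + 81 \frac{-33 - -40 + 72 \left(-6\right)}{-1 + 8 \left(-6\right)} = 151 + 81 \frac{-33 + 40 - 432}{-1 - 48} = 151 + 81 \frac{1}{-49} \left(-425\right) = 151 + 81 \left(\left(- \frac{1}{49}\right) \left(-425\right)\right) = 151 + 81 \cdot \frac{425}{49} = 151 + \frac{34425}{49} = \frac{41824}{49}$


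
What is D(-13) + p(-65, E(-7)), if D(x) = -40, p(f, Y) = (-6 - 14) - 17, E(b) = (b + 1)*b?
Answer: -77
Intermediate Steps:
E(b) = b*(1 + b) (E(b) = (1 + b)*b = b*(1 + b))
p(f, Y) = -37 (p(f, Y) = -20 - 17 = -37)
D(-13) + p(-65, E(-7)) = -40 - 37 = -77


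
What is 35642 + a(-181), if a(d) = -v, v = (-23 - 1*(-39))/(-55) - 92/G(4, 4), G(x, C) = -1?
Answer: 1955266/55 ≈ 35550.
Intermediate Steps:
v = 5044/55 (v = (-23 - 1*(-39))/(-55) - 92/(-1) = (-23 + 39)*(-1/55) - 92*(-1) = 16*(-1/55) + 92 = -16/55 + 92 = 5044/55 ≈ 91.709)
a(d) = -5044/55 (a(d) = -1*5044/55 = -5044/55)
35642 + a(-181) = 35642 - 5044/55 = 1955266/55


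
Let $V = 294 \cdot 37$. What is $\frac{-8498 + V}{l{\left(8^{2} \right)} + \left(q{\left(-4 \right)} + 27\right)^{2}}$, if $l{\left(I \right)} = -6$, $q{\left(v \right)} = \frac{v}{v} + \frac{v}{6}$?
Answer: $\frac{2142}{667} \approx 3.2114$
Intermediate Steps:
$q{\left(v \right)} = 1 + \frac{v}{6}$ ($q{\left(v \right)} = 1 + v \frac{1}{6} = 1 + \frac{v}{6}$)
$V = 10878$
$\frac{-8498 + V}{l{\left(8^{2} \right)} + \left(q{\left(-4 \right)} + 27\right)^{2}} = \frac{-8498 + 10878}{-6 + \left(\left(1 + \frac{1}{6} \left(-4\right)\right) + 27\right)^{2}} = \frac{2380}{-6 + \left(\left(1 - \frac{2}{3}\right) + 27\right)^{2}} = \frac{2380}{-6 + \left(\frac{1}{3} + 27\right)^{2}} = \frac{2380}{-6 + \left(\frac{82}{3}\right)^{2}} = \frac{2380}{-6 + \frac{6724}{9}} = \frac{2380}{\frac{6670}{9}} = 2380 \cdot \frac{9}{6670} = \frac{2142}{667}$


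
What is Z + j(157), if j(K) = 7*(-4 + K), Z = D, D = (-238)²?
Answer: 57715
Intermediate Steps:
D = 56644
Z = 56644
j(K) = -28 + 7*K
Z + j(157) = 56644 + (-28 + 7*157) = 56644 + (-28 + 1099) = 56644 + 1071 = 57715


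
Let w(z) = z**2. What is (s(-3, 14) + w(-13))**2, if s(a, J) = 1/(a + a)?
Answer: 1026169/36 ≈ 28505.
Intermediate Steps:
s(a, J) = 1/(2*a)
(s(-3, 14) + w(-13))**2 = ((1/2)/(-3) + (-13)**2)**2 = ((1/2)*(-1/3) + 169)**2 = (-1/6 + 169)**2 = (1013/6)**2 = 1026169/36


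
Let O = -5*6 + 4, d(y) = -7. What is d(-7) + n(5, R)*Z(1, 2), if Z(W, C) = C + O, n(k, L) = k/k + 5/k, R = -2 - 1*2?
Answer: -55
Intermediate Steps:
R = -4 (R = -2 - 2 = -4)
n(k, L) = 1 + 5/k
O = -26 (O = -30 + 4 = -26)
Z(W, C) = -26 + C (Z(W, C) = C - 26 = -26 + C)
d(-7) + n(5, R)*Z(1, 2) = -7 + ((5 + 5)/5)*(-26 + 2) = -7 + ((⅕)*10)*(-24) = -7 + 2*(-24) = -7 - 48 = -55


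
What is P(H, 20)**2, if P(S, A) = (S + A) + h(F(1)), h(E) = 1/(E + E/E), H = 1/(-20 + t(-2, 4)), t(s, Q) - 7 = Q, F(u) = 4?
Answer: 817216/2025 ≈ 403.56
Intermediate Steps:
t(s, Q) = 7 + Q
H = -1/9 (H = 1/(-20 + (7 + 4)) = 1/(-20 + 11) = 1/(-9) = -1/9 ≈ -0.11111)
h(E) = 1/(1 + E) (h(E) = 1/(E + 1) = 1/(1 + E))
P(S, A) = 1/5 + A + S (P(S, A) = (S + A) + 1/(1 + 4) = (A + S) + 1/5 = 1/5 + A + S)
P(H, 20)**2 = (1/5 + 20 - 1/9)**2 = (904/45)**2 = 817216/2025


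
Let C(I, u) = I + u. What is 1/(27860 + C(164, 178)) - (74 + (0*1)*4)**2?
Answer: -154434151/28202 ≈ -5476.0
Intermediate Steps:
1/(27860 + C(164, 178)) - (74 + (0*1)*4)**2 = 1/(27860 + (164 + 178)) - (74 + (0*1)*4)**2 = 1/(27860 + 342) - (74 + 0*4)**2 = 1/28202 - (74 + 0)**2 = 1/28202 - 1*74**2 = 1/28202 - 1*5476 = 1/28202 - 5476 = -154434151/28202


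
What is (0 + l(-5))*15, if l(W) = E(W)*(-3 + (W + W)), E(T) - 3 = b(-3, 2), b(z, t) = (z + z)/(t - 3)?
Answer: -1755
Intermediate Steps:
b(z, t) = 2*z/(-3 + t) (b(z, t) = (2*z)/(-3 + t) = 2*z/(-3 + t))
E(T) = 9 (E(T) = 3 + 2*(-3)/(-3 + 2) = 3 + 2*(-3)/(-1) = 3 + 2*(-3)*(-1) = 3 + 6 = 9)
l(W) = -27 + 18*W (l(W) = 9*(-3 + (W + W)) = 9*(-3 + 2*W) = -27 + 18*W)
(0 + l(-5))*15 = (0 + (-27 + 18*(-5)))*15 = (0 + (-27 - 90))*15 = (0 - 117)*15 = -117*15 = -1755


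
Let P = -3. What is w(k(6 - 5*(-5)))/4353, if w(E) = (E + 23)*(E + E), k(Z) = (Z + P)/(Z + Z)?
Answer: 20356/4183233 ≈ 0.0048661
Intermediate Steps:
k(Z) = (-3 + Z)/(2*Z) (k(Z) = (Z - 3)/(Z + Z) = (-3 + Z)/((2*Z)) = (-3 + Z)*(1/(2*Z)) = (-3 + Z)/(2*Z))
w(E) = 2*E*(23 + E) (w(E) = (23 + E)*(2*E) = 2*E*(23 + E))
w(k(6 - 5*(-5)))/4353 = (2*((-3 + (6 - 5*(-5)))/(2*(6 - 5*(-5))))*(23 + (-3 + (6 - 5*(-5)))/(2*(6 - 5*(-5)))))/4353 = (2*((-3 + (6 + 25))/(2*(6 + 25)))*(23 + (-3 + (6 + 25))/(2*(6 + 25))))*(1/4353) = (2*((1/2)*(-3 + 31)/31)*(23 + (1/2)*(-3 + 31)/31))*(1/4353) = (2*((1/2)*(1/31)*28)*(23 + (1/2)*(1/31)*28))*(1/4353) = (2*(14/31)*(23 + 14/31))*(1/4353) = (2*(14/31)*(727/31))*(1/4353) = (20356/961)*(1/4353) = 20356/4183233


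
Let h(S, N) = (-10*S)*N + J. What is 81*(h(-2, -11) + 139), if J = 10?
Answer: -5751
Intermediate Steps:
h(S, N) = 10 - 10*N*S (h(S, N) = (-10*S)*N + 10 = -10*N*S + 10 = 10 - 10*N*S)
81*(h(-2, -11) + 139) = 81*((10 - 10*(-11)*(-2)) + 139) = 81*((10 - 220) + 139) = 81*(-210 + 139) = 81*(-71) = -5751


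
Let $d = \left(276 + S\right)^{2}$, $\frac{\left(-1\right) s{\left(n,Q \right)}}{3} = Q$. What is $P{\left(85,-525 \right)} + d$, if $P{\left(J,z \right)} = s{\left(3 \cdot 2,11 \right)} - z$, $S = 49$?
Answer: $106117$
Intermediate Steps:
$s{\left(n,Q \right)} = - 3 Q$
$P{\left(J,z \right)} = -33 - z$ ($P{\left(J,z \right)} = \left(-3\right) 11 - z = -33 - z$)
$d = 105625$ ($d = \left(276 + 49\right)^{2} = 325^{2} = 105625$)
$P{\left(85,-525 \right)} + d = \left(-33 - -525\right) + 105625 = \left(-33 + 525\right) + 105625 = 492 + 105625 = 106117$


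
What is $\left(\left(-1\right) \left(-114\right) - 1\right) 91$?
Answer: $10283$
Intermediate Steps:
$\left(\left(-1\right) \left(-114\right) - 1\right) 91 = \left(114 - 1\right) 91 = 113 \cdot 91 = 10283$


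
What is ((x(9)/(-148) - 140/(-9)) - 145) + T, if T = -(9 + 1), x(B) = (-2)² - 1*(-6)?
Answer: -92915/666 ≈ -139.51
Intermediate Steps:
x(B) = 10 (x(B) = 4 + 6 = 10)
T = -10 (T = -1*10 = -10)
((x(9)/(-148) - 140/(-9)) - 145) + T = ((10/(-148) - 140/(-9)) - 145) - 10 = ((10*(-1/148) - 140*(-⅑)) - 145) - 10 = ((-5/74 + 140/9) - 145) - 10 = (10315/666 - 145) - 10 = -86255/666 - 10 = -92915/666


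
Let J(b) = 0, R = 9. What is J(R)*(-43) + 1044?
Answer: 1044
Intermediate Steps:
J(R)*(-43) + 1044 = 0*(-43) + 1044 = 0 + 1044 = 1044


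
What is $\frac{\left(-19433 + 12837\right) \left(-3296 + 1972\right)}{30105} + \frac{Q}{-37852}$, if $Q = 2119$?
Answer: $\frac{330501660113}{1139534460} \approx 290.03$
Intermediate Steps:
$\frac{\left(-19433 + 12837\right) \left(-3296 + 1972\right)}{30105} + \frac{Q}{-37852} = \frac{\left(-19433 + 12837\right) \left(-3296 + 1972\right)}{30105} + \frac{2119}{-37852} = \left(-6596\right) \left(-1324\right) \frac{1}{30105} + 2119 \left(- \frac{1}{37852}\right) = 8733104 \cdot \frac{1}{30105} - \frac{2119}{37852} = \frac{8733104}{30105} - \frac{2119}{37852} = \frac{330501660113}{1139534460}$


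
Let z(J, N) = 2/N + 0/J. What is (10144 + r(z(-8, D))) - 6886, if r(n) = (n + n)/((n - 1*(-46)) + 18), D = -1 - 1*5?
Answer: 622276/191 ≈ 3258.0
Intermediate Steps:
D = -6 (D = -1 - 5 = -6)
z(J, N) = 2/N (z(J, N) = 2/N + 0 = 2/N)
r(n) = 2*n/(64 + n) (r(n) = (2*n)/((n + 46) + 18) = (2*n)/((46 + n) + 18) = (2*n)/(64 + n) = 2*n/(64 + n))
(10144 + r(z(-8, D))) - 6886 = (10144 + 2*(2/(-6))/(64 + 2/(-6))) - 6886 = (10144 + 2*(2*(-1/6))/(64 + 2*(-1/6))) - 6886 = (10144 + 2*(-1/3)/(64 - 1/3)) - 6886 = (10144 + 2*(-1/3)/(191/3)) - 6886 = (10144 + 2*(-1/3)*(3/191)) - 6886 = (10144 - 2/191) - 6886 = 1937502/191 - 6886 = 622276/191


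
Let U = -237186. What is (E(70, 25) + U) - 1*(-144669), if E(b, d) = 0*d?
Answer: -92517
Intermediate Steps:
E(b, d) = 0
(E(70, 25) + U) - 1*(-144669) = (0 - 237186) - 1*(-144669) = -237186 + 144669 = -92517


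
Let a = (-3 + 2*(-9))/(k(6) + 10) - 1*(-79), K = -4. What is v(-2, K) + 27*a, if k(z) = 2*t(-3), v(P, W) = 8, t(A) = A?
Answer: 7997/4 ≈ 1999.3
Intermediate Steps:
k(z) = -6 (k(z) = 2*(-3) = -6)
a = 295/4 (a = (-3 + 2*(-9))/(-6 + 10) - 1*(-79) = (-3 - 18)/4 + 79 = -21*¼ + 79 = -21/4 + 79 = 295/4 ≈ 73.750)
v(-2, K) + 27*a = 8 + 27*(295/4) = 8 + 7965/4 = 7997/4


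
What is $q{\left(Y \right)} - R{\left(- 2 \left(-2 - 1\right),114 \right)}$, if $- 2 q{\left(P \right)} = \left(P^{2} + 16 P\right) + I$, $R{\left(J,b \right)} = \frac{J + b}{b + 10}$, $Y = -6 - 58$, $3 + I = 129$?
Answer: $- \frac{49599}{31} \approx -1600.0$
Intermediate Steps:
$I = 126$ ($I = -3 + 129 = 126$)
$Y = -64$
$R{\left(J,b \right)} = \frac{J + b}{10 + b}$
$q{\left(P \right)} = -63 - 8 P - \frac{P^{2}}{2}$ ($q{\left(P \right)} = - \frac{\left(P^{2} + 16 P\right) + 126}{2} = - \frac{126 + P^{2} + 16 P}{2} = -63 - 8 P - \frac{P^{2}}{2}$)
$q{\left(Y \right)} - R{\left(- 2 \left(-2 - 1\right),114 \right)} = \left(-63 - -512 - \frac{\left(-64\right)^{2}}{2}\right) - \frac{- 2 \left(-2 - 1\right) + 114}{10 + 114} = \left(-63 + 512 - 2048\right) - \frac{\left(-2\right) \left(-3\right) + 114}{124} = \left(-63 + 512 - 2048\right) - \frac{6 + 114}{124} = -1599 - \frac{1}{124} \cdot 120 = -1599 - \frac{30}{31} = - \frac{49599}{31}$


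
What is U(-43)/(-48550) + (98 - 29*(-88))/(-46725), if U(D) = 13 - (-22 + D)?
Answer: -2646041/45369975 ≈ -0.058321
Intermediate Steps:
U(D) = 35 - D (U(D) = 13 + (22 - D) = 35 - D)
U(-43)/(-48550) + (98 - 29*(-88))/(-46725) = (35 - 1*(-43))/(-48550) + (98 - 29*(-88))/(-46725) = (35 + 43)*(-1/48550) + (98 + 2552)*(-1/46725) = 78*(-1/48550) + 2650*(-1/46725) = -39/24275 - 106/1869 = -2646041/45369975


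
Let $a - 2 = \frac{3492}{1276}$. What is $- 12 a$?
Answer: $- \frac{18132}{319} \approx -56.84$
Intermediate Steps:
$a = \frac{1511}{319}$ ($a = 2 + \frac{3492}{1276} = 2 + 3492 \cdot \frac{1}{1276} = 2 + \frac{873}{319} = \frac{1511}{319} \approx 4.7367$)
$- 12 a = \left(-12\right) \frac{1511}{319} = - \frac{18132}{319}$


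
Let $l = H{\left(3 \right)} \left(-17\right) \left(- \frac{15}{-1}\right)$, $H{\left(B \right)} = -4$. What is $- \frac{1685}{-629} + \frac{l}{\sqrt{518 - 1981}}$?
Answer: $\frac{1685}{629} - \frac{1020 i \sqrt{1463}}{1463} \approx 2.6789 - 26.667 i$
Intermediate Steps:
$l = 1020$ ($l = \left(-4\right) \left(-17\right) \left(- \frac{15}{-1}\right) = 68 \left(\left(-15\right) \left(-1\right)\right) = 68 \cdot 15 = 1020$)
$- \frac{1685}{-629} + \frac{l}{\sqrt{518 - 1981}} = - \frac{1685}{-629} + \frac{1020}{\sqrt{518 - 1981}} = \left(-1685\right) \left(- \frac{1}{629}\right) + \frac{1020}{\sqrt{-1463}} = \frac{1685}{629} + \frac{1020}{i \sqrt{1463}} = \frac{1685}{629} + 1020 \left(- \frac{i \sqrt{1463}}{1463}\right) = \frac{1685}{629} - \frac{1020 i \sqrt{1463}}{1463}$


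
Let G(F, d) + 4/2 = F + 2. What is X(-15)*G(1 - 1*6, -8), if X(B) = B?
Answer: 75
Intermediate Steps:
G(F, d) = F (G(F, d) = -2 + (F + 2) = -2 + (2 + F) = F)
X(-15)*G(1 - 1*6, -8) = -15*(1 - 1*6) = -15*(1 - 6) = -15*(-5) = 75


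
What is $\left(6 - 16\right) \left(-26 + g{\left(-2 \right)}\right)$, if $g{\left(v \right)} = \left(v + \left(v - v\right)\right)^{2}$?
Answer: $220$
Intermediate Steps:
$g{\left(v \right)} = v^{2}$ ($g{\left(v \right)} = \left(v + 0\right)^{2} = v^{2}$)
$\left(6 - 16\right) \left(-26 + g{\left(-2 \right)}\right) = \left(6 - 16\right) \left(-26 + \left(-2\right)^{2}\right) = \left(6 - 16\right) \left(-26 + 4\right) = \left(-10\right) \left(-22\right) = 220$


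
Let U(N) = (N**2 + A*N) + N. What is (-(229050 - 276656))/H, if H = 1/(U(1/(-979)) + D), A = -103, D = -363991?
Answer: -16608009975776232/958441 ≈ -1.7328e+10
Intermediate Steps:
U(N) = N**2 - 102*N (U(N) = (N**2 - 103*N) + N = N**2 - 102*N)
H = -958441/348863798172 (H = 1/((-102 + 1/(-979))/(-979) - 363991) = 1/(-(-102 - 1/979)/979 - 363991) = 1/(-1/979*(-99859/979) - 363991) = 1/(99859/958441 - 363991) = 1/(-348863798172/958441) = -958441/348863798172 ≈ -2.7473e-6)
(-(229050 - 276656))/H = (-(229050 - 276656))/(-958441/348863798172) = -1*(-47606)*(-348863798172/958441) = 47606*(-348863798172/958441) = -16608009975776232/958441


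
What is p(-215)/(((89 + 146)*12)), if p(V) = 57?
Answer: 19/940 ≈ 0.020213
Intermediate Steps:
p(-215)/(((89 + 146)*12)) = 57/(((89 + 146)*12)) = 57/((235*12)) = 57/2820 = 57*(1/2820) = 19/940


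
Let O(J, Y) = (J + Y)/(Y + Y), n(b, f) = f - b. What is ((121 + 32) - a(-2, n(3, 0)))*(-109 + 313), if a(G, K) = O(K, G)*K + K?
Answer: 32589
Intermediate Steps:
O(J, Y) = (J + Y)/(2*Y) (O(J, Y) = (J + Y)/((2*Y)) = (J + Y)*(1/(2*Y)) = (J + Y)/(2*Y))
a(G, K) = K + K*(G + K)/(2*G) (a(G, K) = ((K + G)/(2*G))*K + K = ((G + K)/(2*G))*K + K = K*(G + K)/(2*G) + K = K + K*(G + K)/(2*G))
((121 + 32) - a(-2, n(3, 0)))*(-109 + 313) = ((121 + 32) - (0 - 1*3)*((0 - 1*3) + 3*(-2))/(2*(-2)))*(-109 + 313) = (153 - (0 - 3)*(-1)*((0 - 3) - 6)/(2*2))*204 = (153 - (-3)*(-1)*(-3 - 6)/(2*2))*204 = (153 - (-3)*(-1)*(-9)/(2*2))*204 = (153 - 1*(-27/4))*204 = (153 + 27/4)*204 = (639/4)*204 = 32589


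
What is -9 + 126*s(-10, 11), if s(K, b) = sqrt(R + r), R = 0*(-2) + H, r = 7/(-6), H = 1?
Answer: -9 + 21*I*sqrt(6) ≈ -9.0 + 51.439*I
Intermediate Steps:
r = -7/6 (r = 7*(-1/6) = -7/6 ≈ -1.1667)
R = 1 (R = 0*(-2) + 1 = 0 + 1 = 1)
s(K, b) = I*sqrt(6)/6 (s(K, b) = sqrt(1 - 7/6) = sqrt(-1/6) = I*sqrt(6)/6)
-9 + 126*s(-10, 11) = -9 + 126*(I*sqrt(6)/6) = -9 + 21*I*sqrt(6)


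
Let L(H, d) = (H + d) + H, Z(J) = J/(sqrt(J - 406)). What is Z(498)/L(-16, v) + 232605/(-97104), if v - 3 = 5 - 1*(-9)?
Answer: -77535/32368 - 83*sqrt(23)/115 ≈ -5.8568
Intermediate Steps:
v = 17 (v = 3 + (5 - 1*(-9)) = 3 + (5 + 9) = 3 + 14 = 17)
Z(J) = J/sqrt(-406 + J) (Z(J) = J/(sqrt(-406 + J)) = J/sqrt(-406 + J))
L(H, d) = d + 2*H
Z(498)/L(-16, v) + 232605/(-97104) = (498/sqrt(-406 + 498))/(17 + 2*(-16)) + 232605/(-97104) = (498/sqrt(92))/(17 - 32) + 232605*(-1/97104) = (498*(sqrt(23)/46))/(-15) - 77535/32368 = (249*sqrt(23)/23)*(-1/15) - 77535/32368 = -83*sqrt(23)/115 - 77535/32368 = -77535/32368 - 83*sqrt(23)/115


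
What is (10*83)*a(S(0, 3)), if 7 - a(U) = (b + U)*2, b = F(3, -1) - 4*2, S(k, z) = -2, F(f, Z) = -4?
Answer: 29050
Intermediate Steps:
b = -12 (b = -4 - 4*2 = -4 - 8 = -12)
a(U) = 31 - 2*U (a(U) = 7 - (-12 + U)*2 = 7 - (-24 + 2*U) = 7 + (24 - 2*U) = 31 - 2*U)
(10*83)*a(S(0, 3)) = (10*83)*(31 - 2*(-2)) = 830*(31 + 4) = 830*35 = 29050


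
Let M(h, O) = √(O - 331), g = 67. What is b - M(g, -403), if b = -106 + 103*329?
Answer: 33781 - I*√734 ≈ 33781.0 - 27.092*I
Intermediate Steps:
M(h, O) = √(-331 + O)
b = 33781 (b = -106 + 33887 = 33781)
b - M(g, -403) = 33781 - √(-331 - 403) = 33781 - √(-734) = 33781 - I*√734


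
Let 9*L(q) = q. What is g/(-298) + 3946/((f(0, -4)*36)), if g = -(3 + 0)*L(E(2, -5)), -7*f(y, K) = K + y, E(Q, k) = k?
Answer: 2057779/10728 ≈ 191.81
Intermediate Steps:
L(q) = q/9
f(y, K) = -K/7 - y/7 (f(y, K) = -(K + y)/7 = -K/7 - y/7)
g = 5/3 (g = -(3 + 0)*(⅑)*(-5) = -3*(-5)/9 = -1*(-5/3) = 5/3 ≈ 1.6667)
g/(-298) + 3946/((f(0, -4)*36)) = (5/3)/(-298) + 3946/(((-⅐*(-4) - ⅐*0)*36)) = (5/3)*(-1/298) + 3946/(((4/7 + 0)*36)) = -5/894 + 3946/(((4/7)*36)) = -5/894 + 3946/(144/7) = -5/894 + 3946*(7/144) = -5/894 + 13811/72 = 2057779/10728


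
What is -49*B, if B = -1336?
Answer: 65464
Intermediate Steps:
-49*B = -49*(-1336) = -1*(-65464) = 65464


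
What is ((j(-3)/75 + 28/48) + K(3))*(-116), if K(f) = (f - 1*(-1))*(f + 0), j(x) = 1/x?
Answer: -328309/225 ≈ -1459.2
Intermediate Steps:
K(f) = f*(1 + f) (K(f) = (f + 1)*f = (1 + f)*f = f*(1 + f))
((j(-3)/75 + 28/48) + K(3))*(-116) = ((1/(-3*75) + 28/48) + 3*(1 + 3))*(-116) = ((-1/3*1/75 + 28*(1/48)) + 3*4)*(-116) = ((-1/225 + 7/12) + 12)*(-116) = (521/900 + 12)*(-116) = (11321/900)*(-116) = -328309/225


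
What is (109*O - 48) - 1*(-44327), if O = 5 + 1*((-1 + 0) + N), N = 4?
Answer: 45151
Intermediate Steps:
O = 8 (O = 5 + 1*((-1 + 0) + 4) = 5 + 1*(-1 + 4) = 5 + 1*3 = 5 + 3 = 8)
(109*O - 48) - 1*(-44327) = (109*8 - 48) - 1*(-44327) = (872 - 48) + 44327 = 824 + 44327 = 45151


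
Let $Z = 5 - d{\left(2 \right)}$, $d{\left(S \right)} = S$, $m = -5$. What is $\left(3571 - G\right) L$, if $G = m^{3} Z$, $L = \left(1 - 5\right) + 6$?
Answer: $7892$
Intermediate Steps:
$Z = 3$ ($Z = 5 - 2 = 3$)
$L = 2$ ($L = \left(1 - 5\right) + 6 = -4 + 6 = 2$)
$G = -375$ ($G = \left(-5\right)^{3} \cdot 3 = \left(-125\right) 3 = -375$)
$\left(3571 - G\right) L = \left(3571 - -375\right) 2 = \left(3571 + 375\right) 2 = 3946 \cdot 2 = 7892$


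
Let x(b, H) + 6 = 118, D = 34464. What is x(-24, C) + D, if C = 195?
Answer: 34576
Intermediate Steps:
x(b, H) = 112 (x(b, H) = -6 + 118 = 112)
x(-24, C) + D = 112 + 34464 = 34576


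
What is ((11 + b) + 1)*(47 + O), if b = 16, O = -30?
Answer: 476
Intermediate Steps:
((11 + b) + 1)*(47 + O) = ((11 + 16) + 1)*(47 - 30) = (27 + 1)*17 = 28*17 = 476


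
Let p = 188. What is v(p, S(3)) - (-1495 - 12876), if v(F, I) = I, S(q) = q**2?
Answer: 14380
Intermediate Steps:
v(p, S(3)) - (-1495 - 12876) = 3**2 - (-1495 - 12876) = 9 - 1*(-14371) = 9 + 14371 = 14380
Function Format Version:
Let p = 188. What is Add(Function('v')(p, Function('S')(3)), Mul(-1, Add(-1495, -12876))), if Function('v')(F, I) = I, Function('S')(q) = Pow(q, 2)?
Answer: 14380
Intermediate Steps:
Add(Function('v')(p, Function('S')(3)), Mul(-1, Add(-1495, -12876))) = Add(Pow(3, 2), Mul(-1, Add(-1495, -12876))) = Add(9, Mul(-1, -14371)) = Add(9, 14371) = 14380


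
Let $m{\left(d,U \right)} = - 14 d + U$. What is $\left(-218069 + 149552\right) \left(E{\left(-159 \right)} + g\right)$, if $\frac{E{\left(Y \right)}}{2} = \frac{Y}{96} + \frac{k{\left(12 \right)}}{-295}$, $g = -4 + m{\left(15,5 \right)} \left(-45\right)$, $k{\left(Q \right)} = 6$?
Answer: $- \frac{2980989194481}{4720} \approx -6.3157 \cdot 10^{8}$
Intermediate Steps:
$m{\left(d,U \right)} = U - 14 d$
$g = 9221$ ($g = -4 + \left(5 - 210\right) \left(-45\right) = -4 - -9225 = -4 + 9225 = 9221$)
$E{\left(Y \right)} = - \frac{12}{295} + \frac{Y}{48}$ ($E{\left(Y \right)} = 2 \left(\frac{Y}{96} + \frac{6}{-295}\right) = 2 \left(Y \frac{1}{96} + 6 \left(- \frac{1}{295}\right)\right) = 2 \left(\frac{Y}{96} - \frac{6}{295}\right) = 2 \left(- \frac{6}{295} + \frac{Y}{96}\right) = - \frac{12}{295} + \frac{Y}{48}$)
$\left(-218069 + 149552\right) \left(E{\left(-159 \right)} + g\right) = \left(-218069 + 149552\right) \left(\left(- \frac{12}{295} + \frac{1}{48} \left(-159\right)\right) + 9221\right) = - 68517 \left(\left(- \frac{12}{295} - \frac{53}{16}\right) + 9221\right) = - 68517 \left(- \frac{15827}{4720} + 9221\right) = \left(-68517\right) \frac{43507293}{4720} = - \frac{2980989194481}{4720}$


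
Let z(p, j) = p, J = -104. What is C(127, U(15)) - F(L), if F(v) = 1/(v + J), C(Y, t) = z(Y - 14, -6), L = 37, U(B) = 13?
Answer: 7572/67 ≈ 113.01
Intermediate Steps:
C(Y, t) = -14 + Y (C(Y, t) = Y - 14 = -14 + Y)
F(v) = 1/(-104 + v) (F(v) = 1/(v - 104) = 1/(-104 + v))
C(127, U(15)) - F(L) = (-14 + 127) - 1/(-104 + 37) = 113 - 1/(-67) = 113 - 1*(-1/67) = 113 + 1/67 = 7572/67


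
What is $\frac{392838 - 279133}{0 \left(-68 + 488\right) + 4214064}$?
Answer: $\frac{113705}{4214064} \approx 0.026982$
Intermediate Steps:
$\frac{392838 - 279133}{0 \left(-68 + 488\right) + 4214064} = \frac{113705}{0 \cdot 420 + 4214064} = \frac{113705}{0 + 4214064} = \frac{113705}{4214064}$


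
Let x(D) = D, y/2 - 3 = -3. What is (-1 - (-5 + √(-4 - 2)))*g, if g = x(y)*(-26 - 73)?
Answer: 0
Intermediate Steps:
y = 0 (y = 6 + 2*(-3) = 6 - 6 = 0)
g = 0 (g = 0*(-26 - 73) = 0*(-99) = 0)
(-1 - (-5 + √(-4 - 2)))*g = (-1 - (-5 + √(-4 - 2)))*0 = (-1 - (-5 + √(-6)))*0 = (-1 - (-5 + I*√6))*0 = (-1 + (5 - I*√6))*0 = (4 - I*√6)*0 = 0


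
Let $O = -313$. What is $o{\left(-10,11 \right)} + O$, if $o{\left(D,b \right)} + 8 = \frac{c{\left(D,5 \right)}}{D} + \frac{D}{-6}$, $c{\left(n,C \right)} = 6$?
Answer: $- \frac{4799}{15} \approx -319.93$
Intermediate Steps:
$o{\left(D,b \right)} = -8 + \frac{6}{D} - \frac{D}{6}$ ($o{\left(D,b \right)} = -8 + \left(\frac{6}{D} + \frac{D}{-6}\right) = -8 + \left(\frac{6}{D} + D \left(- \frac{1}{6}\right)\right) = -8 - \left(- \frac{6}{D} + \frac{D}{6}\right) = -8 + \frac{6}{D} - \frac{D}{6}$)
$o{\left(-10,11 \right)} + O = \left(-8 + \frac{6}{-10} - - \frac{5}{3}\right) - 313 = \left(-8 + 6 \left(- \frac{1}{10}\right) + \frac{5}{3}\right) - 313 = \left(-8 - \frac{3}{5} + \frac{5}{3}\right) - 313 = - \frac{104}{15} - 313 = - \frac{4799}{15}$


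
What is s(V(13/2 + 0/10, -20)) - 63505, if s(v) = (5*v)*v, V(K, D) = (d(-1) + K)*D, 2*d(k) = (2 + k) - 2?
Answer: 8495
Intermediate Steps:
d(k) = k/2 (d(k) = ((2 + k) - 2)/2 = k/2)
V(K, D) = D*(-1/2 + K) (V(K, D) = ((1/2)*(-1) + K)*D = (-1/2 + K)*D = D*(-1/2 + K))
s(v) = 5*v**2
s(V(13/2 + 0/10, -20)) - 63505 = 5*(-20*(-1/2 + (13/2 + 0/10)))**2 - 63505 = 5*(-20*(-1/2 + (13*(1/2) + 0*(1/10))))**2 - 63505 = 5*(-20*(-1/2 + (13/2 + 0)))**2 - 63505 = 5*(-20*(-1/2 + 13/2))**2 - 63505 = 5*(-20*6)**2 - 63505 = 5*(-120)**2 - 63505 = 5*14400 - 63505 = 72000 - 63505 = 8495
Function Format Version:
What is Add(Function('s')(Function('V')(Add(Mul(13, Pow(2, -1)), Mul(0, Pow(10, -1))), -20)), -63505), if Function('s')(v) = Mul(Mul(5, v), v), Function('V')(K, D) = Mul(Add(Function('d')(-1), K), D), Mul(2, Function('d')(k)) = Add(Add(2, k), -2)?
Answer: 8495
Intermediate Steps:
Function('d')(k) = Mul(Rational(1, 2), k) (Function('d')(k) = Mul(Rational(1, 2), Add(Add(2, k), -2)) = Mul(Rational(1, 2), k))
Function('V')(K, D) = Mul(D, Add(Rational(-1, 2), K)) (Function('V')(K, D) = Mul(Add(Mul(Rational(1, 2), -1), K), D) = Mul(Add(Rational(-1, 2), K), D) = Mul(D, Add(Rational(-1, 2), K)))
Function('s')(v) = Mul(5, Pow(v, 2))
Add(Function('s')(Function('V')(Add(Mul(13, Pow(2, -1)), Mul(0, Pow(10, -1))), -20)), -63505) = Add(Mul(5, Pow(Mul(-20, Add(Rational(-1, 2), Add(Mul(13, Pow(2, -1)), Mul(0, Pow(10, -1))))), 2)), -63505) = Add(Mul(5, Pow(Mul(-20, Add(Rational(-1, 2), Add(Mul(13, Rational(1, 2)), Mul(0, Rational(1, 10))))), 2)), -63505) = Add(Mul(5, Pow(Mul(-20, Add(Rational(-1, 2), Add(Rational(13, 2), 0))), 2)), -63505) = Add(Mul(5, Pow(Mul(-20, Add(Rational(-1, 2), Rational(13, 2))), 2)), -63505) = Add(Mul(5, Pow(Mul(-20, 6), 2)), -63505) = Add(Mul(5, Pow(-120, 2)), -63505) = Add(Mul(5, 14400), -63505) = Add(72000, -63505) = 8495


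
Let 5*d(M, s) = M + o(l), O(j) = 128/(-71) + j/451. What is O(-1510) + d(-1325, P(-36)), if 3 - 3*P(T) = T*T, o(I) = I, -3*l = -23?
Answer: -129021062/480315 ≈ -268.62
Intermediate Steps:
l = 23/3 (l = -⅓*(-23) = 23/3 ≈ 7.6667)
O(j) = -128/71 + j/451 (O(j) = 128*(-1/71) + j*(1/451) = -128/71 + j/451)
P(T) = 1 - T²/3 (P(T) = 1 - T*T/3 = 1 - T²/3)
d(M, s) = 23/15 + M/5 (d(M, s) = (M + 23/3)/5 = (23/3 + M)/5 = 23/15 + M/5)
O(-1510) + d(-1325, P(-36)) = (-128/71 + (1/451)*(-1510)) + (23/15 + (⅕)*(-1325)) = (-128/71 - 1510/451) + (23/15 - 265) = -164938/32021 - 3952/15 = -129021062/480315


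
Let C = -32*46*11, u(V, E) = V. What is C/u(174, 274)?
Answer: -8096/87 ≈ -93.057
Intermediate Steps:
C = -16192 (C = -1472*11 = -16192)
C/u(174, 274) = -16192/174 = -16192*1/174 = -8096/87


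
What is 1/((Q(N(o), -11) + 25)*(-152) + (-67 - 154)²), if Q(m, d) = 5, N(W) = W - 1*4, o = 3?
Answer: 1/44281 ≈ 2.2583e-5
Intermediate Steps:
N(W) = -4 + W (N(W) = W - 4 = -4 + W)
1/((Q(N(o), -11) + 25)*(-152) + (-67 - 154)²) = 1/((5 + 25)*(-152) + (-67 - 154)²) = 1/(30*(-152) + (-221)²) = 1/(-4560 + 48841) = 1/44281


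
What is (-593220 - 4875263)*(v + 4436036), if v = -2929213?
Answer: -8240035959509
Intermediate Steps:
(-593220 - 4875263)*(v + 4436036) = (-593220 - 4875263)*(-2929213 + 4436036) = -5468483*1506823 = -8240035959509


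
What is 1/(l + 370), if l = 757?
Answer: 1/1127 ≈ 0.00088731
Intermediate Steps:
1/(l + 370) = 1/(757 + 370) = 1/1127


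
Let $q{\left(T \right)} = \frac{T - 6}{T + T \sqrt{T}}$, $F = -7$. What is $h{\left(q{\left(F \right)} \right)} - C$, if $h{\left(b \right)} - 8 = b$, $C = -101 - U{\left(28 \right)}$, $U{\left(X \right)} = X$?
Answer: $\frac{7685}{56} - \frac{13 i \sqrt{7}}{56} \approx 137.23 - 0.61419 i$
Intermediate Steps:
$q{\left(T \right)} = \frac{-6 + T}{T + T^{\frac{3}{2}}}$
$C = -129$ ($C = -101 - 28 = -129$)
$h{\left(b \right)} = 8 + b$
$h{\left(q{\left(F \right)} \right)} - C = \left(8 + \frac{-6 - 7}{-7 + \left(-7\right)^{\frac{3}{2}}}\right) - -129 = \left(8 + \frac{1}{-7 - 7 i \sqrt{7}} \left(-13\right)\right) + 129 = \left(8 - \frac{13}{-7 - 7 i \sqrt{7}}\right) + 129 = 137 - \frac{13}{-7 - 7 i \sqrt{7}}$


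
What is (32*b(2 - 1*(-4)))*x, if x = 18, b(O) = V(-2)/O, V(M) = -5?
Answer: -480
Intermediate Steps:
b(O) = -5/O
(32*b(2 - 1*(-4)))*x = (32*(-5/(2 - 1*(-4))))*18 = (32*(-5/(2 + 4)))*18 = (32*(-5/6))*18 = (32*(-5*⅙))*18 = (32*(-⅚))*18 = -80/3*18 = -480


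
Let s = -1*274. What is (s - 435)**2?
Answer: 502681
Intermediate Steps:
s = -274
(s - 435)**2 = (-274 - 435)**2 = (-709)**2 = 502681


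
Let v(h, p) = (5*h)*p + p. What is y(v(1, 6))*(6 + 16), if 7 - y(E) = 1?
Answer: 132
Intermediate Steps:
v(h, p) = p + 5*h*p (v(h, p) = 5*h*p + p = p + 5*h*p)
y(E) = 6 (y(E) = 7 - 1*1 = 7 - 1 = 6)
y(v(1, 6))*(6 + 16) = 6*(6 + 16) = 6*22 = 132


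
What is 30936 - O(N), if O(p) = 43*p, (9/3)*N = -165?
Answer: 33301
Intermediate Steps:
N = -55 (N = (1/3)*(-165) = -55)
30936 - O(N) = 30936 - 43*(-55) = 30936 - 1*(-2365) = 30936 + 2365 = 33301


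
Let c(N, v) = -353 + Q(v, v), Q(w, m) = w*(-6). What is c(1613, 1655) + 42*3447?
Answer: 134491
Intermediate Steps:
Q(w, m) = -6*w
c(N, v) = -353 - 6*v
c(1613, 1655) + 42*3447 = (-353 - 6*1655) + 42*3447 = (-353 - 9930) + 144774 = -10283 + 144774 = 134491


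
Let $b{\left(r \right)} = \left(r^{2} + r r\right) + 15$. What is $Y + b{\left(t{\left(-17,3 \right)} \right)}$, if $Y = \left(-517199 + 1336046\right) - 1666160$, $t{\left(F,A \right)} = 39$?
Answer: $-844256$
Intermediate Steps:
$Y = -847313$ ($Y = 818847 - 1666160 = -847313$)
$b{\left(r \right)} = 15 + 2 r^{2}$ ($b{\left(r \right)} = \left(r^{2} + r^{2}\right) + 15 = 2 r^{2} + 15 = 15 + 2 r^{2}$)
$Y + b{\left(t{\left(-17,3 \right)} \right)} = -847313 + \left(15 + 2 \cdot 39^{2}\right) = -847313 + \left(15 + 2 \cdot 1521\right) = -847313 + \left(15 + 3042\right) = -847313 + 3057 = -844256$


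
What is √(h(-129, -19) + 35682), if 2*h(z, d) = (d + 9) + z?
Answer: 5*√5698/2 ≈ 188.71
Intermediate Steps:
h(z, d) = 9/2 + d/2 + z/2 (h(z, d) = ((d + 9) + z)/2 = ((9 + d) + z)/2 = (9 + d + z)/2 = 9/2 + d/2 + z/2)
√(h(-129, -19) + 35682) = √((9/2 + (½)*(-19) + (½)*(-129)) + 35682) = √((9/2 - 19/2 - 129/2) + 35682) = √(-139/2 + 35682) = √(71225/2) = 5*√5698/2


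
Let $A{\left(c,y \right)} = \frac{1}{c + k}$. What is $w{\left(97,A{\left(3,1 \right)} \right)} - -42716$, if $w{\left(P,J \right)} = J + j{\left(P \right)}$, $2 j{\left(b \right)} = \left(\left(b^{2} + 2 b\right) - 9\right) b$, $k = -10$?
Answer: $\frac{3556174}{7} \approx 5.0803 \cdot 10^{5}$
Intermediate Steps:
$j{\left(b \right)} = \frac{b \left(-9 + b^{2} + 2 b\right)}{2}$ ($j{\left(b \right)} = \frac{\left(\left(b^{2} + 2 b\right) - 9\right) b}{2} = \frac{\left(-9 + b^{2} + 2 b\right) b}{2} = \frac{b \left(-9 + b^{2} + 2 b\right)}{2}$)
$A{\left(c,y \right)} = \frac{1}{-10 + c}$ ($A{\left(c,y \right)} = \frac{1}{c - 10} = \frac{1}{-10 + c}$)
$w{\left(P,J \right)} = J + \frac{P \left(-9 + P^{2} + 2 P\right)}{2}$
$w{\left(97,A{\left(3,1 \right)} \right)} - -42716 = \left(\frac{1}{-10 + 3} + \frac{1}{2} \cdot 97 \left(-9 + 97^{2} + 2 \cdot 97\right)\right) - -42716 = \left(\frac{1}{-7} + \frac{1}{2} \cdot 97 \left(-9 + 9409 + 194\right)\right) + 42716 = \left(- \frac{1}{7} + \frac{1}{2} \cdot 97 \cdot 9594\right) + 42716 = \left(- \frac{1}{7} + 465309\right) + 42716 = \frac{3257162}{7} + 42716 = \frac{3556174}{7}$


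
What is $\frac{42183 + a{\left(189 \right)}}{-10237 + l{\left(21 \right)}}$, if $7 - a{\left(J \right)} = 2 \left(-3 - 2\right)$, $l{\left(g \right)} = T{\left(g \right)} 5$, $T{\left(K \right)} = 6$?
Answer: $- \frac{42200}{10207} \approx -4.1344$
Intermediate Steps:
$l{\left(g \right)} = 30$ ($l{\left(g \right)} = 6 \cdot 5 = 30$)
$a{\left(J \right)} = 17$ ($a{\left(J \right)} = 7 - 2 \left(-3 - 2\right) = 7 - 2 \left(-5\right) = 7 - -10 = 7 + 10 = 17$)
$\frac{42183 + a{\left(189 \right)}}{-10237 + l{\left(21 \right)}} = \frac{42183 + 17}{-10237 + 30} = \frac{42200}{-10207} = 42200 \left(- \frac{1}{10207}\right) = - \frac{42200}{10207}$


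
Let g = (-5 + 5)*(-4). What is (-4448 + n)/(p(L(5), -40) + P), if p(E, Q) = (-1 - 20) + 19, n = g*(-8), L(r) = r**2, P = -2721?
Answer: 4448/2723 ≈ 1.6335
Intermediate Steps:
g = 0 (g = 0*(-4) = 0)
n = 0 (n = 0*(-8) = 0)
p(E, Q) = -2 (p(E, Q) = -21 + 19 = -2)
(-4448 + n)/(p(L(5), -40) + P) = (-4448 + 0)/(-2 - 2721) = -4448/(-2723) = -4448*(-1/2723) = 4448/2723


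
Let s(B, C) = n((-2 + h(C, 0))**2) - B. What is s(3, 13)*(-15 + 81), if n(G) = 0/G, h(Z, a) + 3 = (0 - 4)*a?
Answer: -198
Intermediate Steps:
h(Z, a) = -3 - 4*a (h(Z, a) = -3 + (0 - 4)*a = -3 - 4*a)
n(G) = 0
s(B, C) = -B (s(B, C) = 0 - B = -B)
s(3, 13)*(-15 + 81) = (-1*3)*(-15 + 81) = -3*66 = -198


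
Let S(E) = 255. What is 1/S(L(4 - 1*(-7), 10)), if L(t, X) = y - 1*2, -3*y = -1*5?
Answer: 1/255 ≈ 0.0039216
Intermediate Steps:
y = 5/3 (y = -(-1)*5/3 = -⅓*(-5) = 5/3 ≈ 1.6667)
L(t, X) = -⅓ (L(t, X) = 5/3 - 1*2 = 5/3 - 2 = -⅓)
1/S(L(4 - 1*(-7), 10)) = 1/255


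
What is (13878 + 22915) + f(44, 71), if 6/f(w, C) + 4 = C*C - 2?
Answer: 185252761/5035 ≈ 36793.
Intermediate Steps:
f(w, C) = 6/(-6 + C²) (f(w, C) = 6/(-4 + (C*C - 2)) = 6/(-4 + (C² - 2)) = 6/(-4 + (-2 + C²)) = 6/(-6 + C²))
(13878 + 22915) + f(44, 71) = (13878 + 22915) + 6/(-6 + 71²) = 36793 + 6/(-6 + 5041) = 36793 + 6/5035 = 185252761/5035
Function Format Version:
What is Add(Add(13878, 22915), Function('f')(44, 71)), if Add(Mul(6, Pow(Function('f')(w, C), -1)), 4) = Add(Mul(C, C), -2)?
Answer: Rational(185252761, 5035) ≈ 36793.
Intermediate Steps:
Function('f')(w, C) = Mul(6, Pow(Add(-6, Pow(C, 2)), -1)) (Function('f')(w, C) = Mul(6, Pow(Add(-4, Add(Mul(C, C), -2)), -1)) = Mul(6, Pow(Add(-4, Add(Pow(C, 2), -2)), -1)) = Mul(6, Pow(Add(-4, Add(-2, Pow(C, 2))), -1)) = Mul(6, Pow(Add(-6, Pow(C, 2)), -1)))
Add(Add(13878, 22915), Function('f')(44, 71)) = Add(Add(13878, 22915), Mul(6, Pow(Add(-6, Pow(71, 2)), -1))) = Add(36793, Mul(6, Pow(Add(-6, 5041), -1))) = Add(36793, Mul(6, Pow(5035, -1))) = Add(36793, Mul(6, Rational(1, 5035))) = Add(36793, Rational(6, 5035)) = Rational(185252761, 5035)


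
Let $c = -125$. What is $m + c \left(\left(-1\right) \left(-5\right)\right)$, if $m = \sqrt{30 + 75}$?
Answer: $-625 + \sqrt{105} \approx -614.75$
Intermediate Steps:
$m = \sqrt{105} \approx 10.247$
$m + c \left(\left(-1\right) \left(-5\right)\right) = \sqrt{105} - 125 \left(\left(-1\right) \left(-5\right)\right) = \sqrt{105} - 625 = -625 + \sqrt{105}$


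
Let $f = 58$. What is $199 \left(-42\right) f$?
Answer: $-484764$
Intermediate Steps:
$199 \left(-42\right) f = 199 \left(-42\right) 58 = \left(-8358\right) 58 = -484764$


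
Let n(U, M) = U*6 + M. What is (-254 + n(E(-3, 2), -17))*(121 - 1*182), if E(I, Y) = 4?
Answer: 15067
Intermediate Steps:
n(U, M) = M + 6*U (n(U, M) = 6*U + M = M + 6*U)
(-254 + n(E(-3, 2), -17))*(121 - 1*182) = (-254 + (-17 + 6*4))*(121 - 1*182) = (-254 + (-17 + 24))*(121 - 182) = (-254 + 7)*(-61) = -247*(-61) = 15067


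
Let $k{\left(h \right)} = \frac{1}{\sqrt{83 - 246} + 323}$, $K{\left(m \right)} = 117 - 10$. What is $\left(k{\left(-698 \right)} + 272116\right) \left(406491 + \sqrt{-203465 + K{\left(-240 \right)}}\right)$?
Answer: $\frac{\left(406491 + i \sqrt{203358}\right) \left(28433945395 - i \sqrt{163}\right)}{104492} \approx 1.1061 \cdot 10^{11} + 1.2271 \cdot 10^{8} i$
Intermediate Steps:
$K{\left(m \right)} = 107$ ($K{\left(m \right)} = 117 - 10 = 107$)
$k{\left(h \right)} = \frac{1}{323 + i \sqrt{163}}$ ($k{\left(h \right)} = \frac{1}{\sqrt{-163} + 323} = \frac{1}{i \sqrt{163} + 323} = \frac{1}{323 + i \sqrt{163}}$)
$\left(k{\left(-698 \right)} + 272116\right) \left(406491 + \sqrt{-203465 + K{\left(-240 \right)}}\right) = \left(\left(\frac{323}{104492} - \frac{i \sqrt{163}}{104492}\right) + 272116\right) \left(406491 + \sqrt{-203465 + 107}\right) = \left(\frac{28433945395}{104492} - \frac{i \sqrt{163}}{104492}\right) \left(406491 + \sqrt{-203358}\right) = \left(\frac{28433945395}{104492} - \frac{i \sqrt{163}}{104492}\right) \left(406491 + i \sqrt{203358}\right) = \left(406491 + i \sqrt{203358}\right) \left(\frac{28433945395}{104492} - \frac{i \sqrt{163}}{104492}\right)$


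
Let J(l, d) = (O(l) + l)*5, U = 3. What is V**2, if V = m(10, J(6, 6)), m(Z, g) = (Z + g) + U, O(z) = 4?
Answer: 3969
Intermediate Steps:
J(l, d) = 20 + 5*l (J(l, d) = (4 + l)*5 = 20 + 5*l)
m(Z, g) = 3 + Z + g (m(Z, g) = (Z + g) + 3 = 3 + Z + g)
V = 63 (V = 3 + 10 + (20 + 5*6) = 3 + 10 + (20 + 30) = 3 + 10 + 50 = 63)
V**2 = 63**2 = 3969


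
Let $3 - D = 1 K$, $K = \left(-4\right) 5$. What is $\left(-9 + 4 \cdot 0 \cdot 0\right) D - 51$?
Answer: $-258$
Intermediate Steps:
$K = -20$
$D = 23$ ($D = 3 - 1 \left(-20\right) = 3 - -20 = 3 + 20 = 23$)
$\left(-9 + 4 \cdot 0 \cdot 0\right) D - 51 = \left(-9 + 4 \cdot 0 \cdot 0\right) 23 - 51 = \left(-9 + 0 \cdot 0\right) 23 - 51 = \left(-9 + 0\right) 23 - 51 = \left(-9\right) 23 - 51 = -207 - 51 = -258$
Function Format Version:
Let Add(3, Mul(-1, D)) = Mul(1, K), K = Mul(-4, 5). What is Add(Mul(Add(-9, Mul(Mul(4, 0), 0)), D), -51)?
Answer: -258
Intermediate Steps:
K = -20
D = 23 (D = Add(3, Mul(-1, Mul(1, -20))) = Add(3, Mul(-1, -20)) = Add(3, 20) = 23)
Add(Mul(Add(-9, Mul(Mul(4, 0), 0)), D), -51) = Add(Mul(Add(-9, Mul(Mul(4, 0), 0)), 23), -51) = Add(Mul(Add(-9, Mul(0, 0)), 23), -51) = Add(Mul(Add(-9, 0), 23), -51) = Add(Mul(-9, 23), -51) = Add(-207, -51) = -258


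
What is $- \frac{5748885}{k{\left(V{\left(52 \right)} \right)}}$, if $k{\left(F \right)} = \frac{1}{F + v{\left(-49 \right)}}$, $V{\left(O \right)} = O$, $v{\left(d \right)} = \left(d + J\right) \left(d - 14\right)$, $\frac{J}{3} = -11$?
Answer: $-29997681930$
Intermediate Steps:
$J = -33$ ($J = 3 \left(-11\right) = -33$)
$v{\left(d \right)} = \left(-33 + d\right) \left(-14 + d\right)$ ($v{\left(d \right)} = \left(d - 33\right) \left(d - 14\right) = \left(-33 + d\right) \left(-14 + d\right)$)
$k{\left(F \right)} = \frac{1}{5166 + F}$ ($k{\left(F \right)} = \frac{1}{F + \left(462 + \left(-49\right)^{2} - -2303\right)} = \frac{1}{F + \left(462 + 2401 + 2303\right)} = \frac{1}{F + 5166} = \frac{1}{5166 + F}$)
$- \frac{5748885}{k{\left(V{\left(52 \right)} \right)}} = - \frac{5748885}{\frac{1}{5166 + 52}} = - \frac{5748885}{\frac{1}{5218}} = - 5748885 \frac{1}{\frac{1}{5218}} = \left(-5748885\right) 5218 = -29997681930$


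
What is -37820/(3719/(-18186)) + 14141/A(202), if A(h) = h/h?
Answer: 740384899/3719 ≈ 1.9908e+5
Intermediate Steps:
A(h) = 1
-37820/(3719/(-18186)) + 14141/A(202) = -37820/(3719/(-18186)) + 14141/1 = -37820/(3719*(-1/18186)) + 14141*1 = -37820/(-3719/18186) + 14141 = -37820*(-18186/3719) + 14141 = 687794520/3719 + 14141 = 740384899/3719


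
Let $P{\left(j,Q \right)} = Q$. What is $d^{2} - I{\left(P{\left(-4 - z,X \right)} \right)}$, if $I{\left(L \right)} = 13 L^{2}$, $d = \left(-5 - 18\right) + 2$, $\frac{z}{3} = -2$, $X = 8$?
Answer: $-391$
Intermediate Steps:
$z = -6$ ($z = 3 \left(-2\right) = -6$)
$d = -21$ ($d = -23 + 2 = -21$)
$d^{2} - I{\left(P{\left(-4 - z,X \right)} \right)} = \left(-21\right)^{2} - 13 \cdot 8^{2} = 441 - 13 \cdot 64 = 441 - 832 = -391$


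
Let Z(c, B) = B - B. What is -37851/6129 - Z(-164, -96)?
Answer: -12617/2043 ≈ -6.1757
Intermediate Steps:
Z(c, B) = 0
-37851/6129 - Z(-164, -96) = -37851/6129 - 1*0 = -37851*1/6129 + 0 = -12617/2043 + 0 = -12617/2043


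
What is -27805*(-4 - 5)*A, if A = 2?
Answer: 500490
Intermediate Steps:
-27805*(-4 - 5)*A = -27805*(-4 - 5)*2 = -(-250245)*2 = -27805*(-18) = 500490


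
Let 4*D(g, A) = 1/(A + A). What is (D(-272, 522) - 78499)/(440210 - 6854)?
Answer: -327811823/1809694656 ≈ -0.18114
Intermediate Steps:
D(g, A) = 1/(8*A) (D(g, A) = 1/(4*(A + A)) = 1/(4*((2*A))) = (1/(2*A))/4 = 1/(8*A))
(D(-272, 522) - 78499)/(440210 - 6854) = ((⅛)/522 - 78499)/(440210 - 6854) = ((⅛)*(1/522) - 78499)/433356 = (1/4176 - 78499)*(1/433356) = -327811823/4176*1/433356 = -327811823/1809694656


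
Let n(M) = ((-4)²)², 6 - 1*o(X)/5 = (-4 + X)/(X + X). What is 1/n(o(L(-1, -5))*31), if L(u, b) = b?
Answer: 1/256 ≈ 0.0039063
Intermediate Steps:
o(X) = 30 - 5*(-4 + X)/(2*X) (o(X) = 30 - 5*(-4 + X)/(X + X) = 30 - 5*(-4 + X)/(2*X))
n(M) = 256 (n(M) = 16² = 256)
1/n(o(L(-1, -5))*31) = 1/256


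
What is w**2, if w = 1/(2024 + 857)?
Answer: 1/8300161 ≈ 1.2048e-7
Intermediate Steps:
w = 1/2881 ≈ 0.00034710
w**2 = (1/2881)**2 = 1/8300161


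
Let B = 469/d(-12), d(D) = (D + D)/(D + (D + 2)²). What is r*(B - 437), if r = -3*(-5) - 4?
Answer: -71170/3 ≈ -23723.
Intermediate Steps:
d(D) = 2*D/(D + (2 + D)²) (d(D) = (2*D)/(D + (2 + D)²) = 2*D/(D + (2 + D)²))
B = -5159/3 (B = 469/((2*(-12)/(-12 + (2 - 12)²))) = 469/((2*(-12)/(-12 + (-10)²))) = 469/((2*(-12)/(-12 + 100))) = 469/((2*(-12)/88)) = 469/((2*(-12)*(1/88))) = 469/(-3/11) = 469*(-11/3) = -5159/3 ≈ -1719.7)
r = 11 (r = 15 - 4 = 11)
r*(B - 437) = 11*(-5159/3 - 437) = 11*(-6470/3) = -71170/3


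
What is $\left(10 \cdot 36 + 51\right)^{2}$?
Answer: $168921$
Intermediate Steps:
$\left(10 \cdot 36 + 51\right)^{2} = \left(360 + 51\right)^{2} = 411^{2} = 168921$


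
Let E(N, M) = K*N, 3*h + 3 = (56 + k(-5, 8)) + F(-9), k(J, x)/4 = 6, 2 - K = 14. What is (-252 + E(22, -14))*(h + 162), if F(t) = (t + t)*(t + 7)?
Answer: -103028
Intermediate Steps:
K = -12 (K = 2 - 1*14 = 2 - 14 = -12)
k(J, x) = 24 (k(J, x) = 4*6 = 24)
F(t) = 2*t*(7 + t) (F(t) = (2*t)*(7 + t) = 2*t*(7 + t))
h = 113/3 (h = -1 + ((56 + 24) + 2*(-9)*(7 - 9))/3 = -1 + (80 + 2*(-9)*(-2))/3 = -1 + (80 + 36)/3 = -1 + (⅓)*116 = -1 + 116/3 = 113/3 ≈ 37.667)
E(N, M) = -12*N
(-252 + E(22, -14))*(h + 162) = (-252 - 12*22)*(113/3 + 162) = (-252 - 264)*(599/3) = -516*599/3 = -103028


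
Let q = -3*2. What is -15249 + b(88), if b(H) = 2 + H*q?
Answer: -15775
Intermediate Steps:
q = -6
b(H) = 2 - 6*H (b(H) = 2 + H*(-6) = 2 - 6*H)
-15249 + b(88) = -15249 + (2 - 6*88) = -15249 + (2 - 528) = -15249 - 526 = -15775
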